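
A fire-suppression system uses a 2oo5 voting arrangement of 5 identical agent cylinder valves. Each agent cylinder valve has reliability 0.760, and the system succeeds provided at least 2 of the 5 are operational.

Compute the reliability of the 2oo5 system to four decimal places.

0.9866

R = Σ_{i=2}^{5} C(5,i) p^i (1−p)^{5−i} with p = 0.760
C(5,2)·0.760^2·0.240^3 = 0.079847
C(5,3)·0.760^3·0.240^2 = 0.252850
C(5,4)·0.760^4·0.240^1 = 0.400346
C(5,5)·0.760^5·0.240^0 = 0.253553
Sum = 0.9866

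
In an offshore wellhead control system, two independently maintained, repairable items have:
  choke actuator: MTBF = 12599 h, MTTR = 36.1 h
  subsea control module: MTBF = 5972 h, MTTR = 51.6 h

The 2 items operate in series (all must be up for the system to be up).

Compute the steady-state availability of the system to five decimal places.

A(choke actuator) = MTBF/(MTBF+MTTR) = 12599/(12599+36.1) = 0.997143
A(subsea control module) = MTBF/(MTBF+MTTR) = 5972/(5972+51.6) = 0.991434
Series availability: 0.997143 × 0.991434 = 0.98860

0.98860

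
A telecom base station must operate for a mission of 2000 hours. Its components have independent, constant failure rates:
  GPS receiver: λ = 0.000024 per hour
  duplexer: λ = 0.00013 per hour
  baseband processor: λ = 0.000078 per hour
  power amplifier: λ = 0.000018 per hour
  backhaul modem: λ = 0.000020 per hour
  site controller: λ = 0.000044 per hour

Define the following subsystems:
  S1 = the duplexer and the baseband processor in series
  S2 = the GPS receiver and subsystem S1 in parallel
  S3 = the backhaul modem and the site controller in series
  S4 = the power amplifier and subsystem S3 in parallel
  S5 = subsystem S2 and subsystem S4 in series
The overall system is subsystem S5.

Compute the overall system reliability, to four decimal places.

0.9799

R(GPS receiver) = exp(−0.000024 × 2000) = 0.953134
R(duplexer) = exp(−0.00013 × 2000) = 0.771052
R(baseband processor) = exp(−0.000078 × 2000) = 0.855559
R(power amplifier) = exp(−0.000018 × 2000) = 0.964640
R(backhaul modem) = exp(−0.000020 × 2000) = 0.960789
R(site controller) = exp(−0.000044 × 2000) = 0.915761
Series (duplexer and baseband processor): 0.771052 × 0.855559 = 0.659680
Parallel (GPS receiver and [0.659680]): 1 − (1 − 0.953134)(1 − 0.659680) = 0.984051
Series (backhaul modem and site controller): 0.960789 × 0.915761 = 0.879853
Parallel (power amplifier and [0.879853]): 1 − (1 − 0.964640)(1 − 0.879853) = 0.995752
Series ([0.984051] and [0.995752]): 0.984051 × 0.995752 = 0.9799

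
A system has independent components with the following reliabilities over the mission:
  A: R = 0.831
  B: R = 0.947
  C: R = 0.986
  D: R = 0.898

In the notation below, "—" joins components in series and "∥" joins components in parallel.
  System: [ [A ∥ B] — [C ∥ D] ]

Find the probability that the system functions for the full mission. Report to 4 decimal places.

0.9896

Parallel (A and B): 1 − (1 − 0.831000)(1 − 0.947000) = 0.991043
Parallel (C and D): 1 − (1 − 0.986000)(1 − 0.898000) = 0.998572
Series ([0.991043] and [0.998572]): 0.991043 × 0.998572 = 0.9896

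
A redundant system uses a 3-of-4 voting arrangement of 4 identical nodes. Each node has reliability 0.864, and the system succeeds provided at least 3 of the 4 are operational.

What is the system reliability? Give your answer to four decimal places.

0.9081

R = Σ_{i=3}^{4} C(4,i) p^i (1−p)^{4−i} with p = 0.864
C(4,3)·0.864^3·0.136^1 = 0.350865
C(4,4)·0.864^4·0.136^0 = 0.557256
Sum = 0.9081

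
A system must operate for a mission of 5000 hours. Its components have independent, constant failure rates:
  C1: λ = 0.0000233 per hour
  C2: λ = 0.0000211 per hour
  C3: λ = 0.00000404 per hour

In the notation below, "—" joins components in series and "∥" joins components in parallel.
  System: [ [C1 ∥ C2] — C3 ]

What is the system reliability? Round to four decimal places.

0.9692

R(C1) = exp(−0.0000233 × 5000) = 0.890030
R(C2) = exp(−0.0000211 × 5000) = 0.899874
R(C3) = exp(−0.00000404 × 5000) = 0.980003
Parallel (C1 and C2): 1 − (1 − 0.890030)(1 − 0.899874) = 0.988989
Series ([0.988989] and C3): 0.988989 × 0.980003 = 0.9692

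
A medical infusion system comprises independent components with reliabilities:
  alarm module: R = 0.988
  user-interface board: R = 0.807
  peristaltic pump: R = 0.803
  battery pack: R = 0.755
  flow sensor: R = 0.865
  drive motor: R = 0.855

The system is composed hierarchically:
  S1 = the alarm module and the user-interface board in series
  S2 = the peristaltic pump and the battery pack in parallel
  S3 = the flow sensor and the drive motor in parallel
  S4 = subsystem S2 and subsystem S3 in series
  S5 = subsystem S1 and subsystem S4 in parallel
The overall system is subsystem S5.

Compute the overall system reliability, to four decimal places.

0.9864

Series (alarm module and user-interface board): 0.988000 × 0.807000 = 0.797316
Parallel (peristaltic pump and battery pack): 1 − (1 − 0.803000)(1 − 0.755000) = 0.951735
Parallel (flow sensor and drive motor): 1 − (1 − 0.865000)(1 − 0.855000) = 0.980425
Series ([0.951735] and [0.980425]): 0.951735 × 0.980425 = 0.933105
Parallel ([0.797316] and [0.933105]): 1 − (1 − 0.797316)(1 − 0.933105) = 0.9864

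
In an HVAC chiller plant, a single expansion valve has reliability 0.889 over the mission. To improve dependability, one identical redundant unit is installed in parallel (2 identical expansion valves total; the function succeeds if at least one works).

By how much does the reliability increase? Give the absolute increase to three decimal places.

R_before = 0.889
R_after = 1 − (1 − 0.889)^2 = 0.988
ΔR = 0.988 − 0.889 = 0.099

0.099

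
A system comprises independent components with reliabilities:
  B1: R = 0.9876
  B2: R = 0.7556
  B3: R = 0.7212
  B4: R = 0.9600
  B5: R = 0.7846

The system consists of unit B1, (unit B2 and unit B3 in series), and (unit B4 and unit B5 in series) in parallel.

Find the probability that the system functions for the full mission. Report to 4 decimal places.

Series (B2 and B3): 0.755600 × 0.721200 = 0.544939
Series (B4 and B5): 0.960000 × 0.784600 = 0.753216
Parallel (B1, [0.544939], and [0.753216]): 1 − (1 − 0.987600)(1 − 0.544939)(1 − 0.753216) = 0.9986

0.9986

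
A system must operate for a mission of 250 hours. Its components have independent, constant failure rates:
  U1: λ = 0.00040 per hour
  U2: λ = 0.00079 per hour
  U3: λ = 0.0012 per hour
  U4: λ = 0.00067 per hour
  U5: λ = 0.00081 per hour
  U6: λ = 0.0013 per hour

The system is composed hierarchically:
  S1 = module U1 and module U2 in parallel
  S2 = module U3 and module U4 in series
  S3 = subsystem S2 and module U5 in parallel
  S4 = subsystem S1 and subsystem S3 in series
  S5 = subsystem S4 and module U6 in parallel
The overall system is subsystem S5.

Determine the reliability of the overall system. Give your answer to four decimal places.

0.9766

R(U1) = exp(−0.00040 × 250) = 0.904837
R(U2) = exp(−0.00079 × 250) = 0.820780
R(U3) = exp(−0.0012 × 250) = 0.740818
R(U4) = exp(−0.00067 × 250) = 0.845777
R(U5) = exp(−0.00081 × 250) = 0.816686
R(U6) = exp(−0.0013 × 250) = 0.722527
Parallel (U1 and U2): 1 − (1 − 0.904837)(1 − 0.820780) = 0.982945
Series (U3 and U4): 0.740818 × 0.845777 = 0.626567
Parallel ([0.626567] and U5): 1 − (1 − 0.626567)(1 − 0.816686) = 0.931545
Series ([0.982945] and [0.931545]): 0.982945 × 0.931545 = 0.915658
Parallel ([0.915658] and U6): 1 − (1 − 0.915658)(1 − 0.722527) = 0.9766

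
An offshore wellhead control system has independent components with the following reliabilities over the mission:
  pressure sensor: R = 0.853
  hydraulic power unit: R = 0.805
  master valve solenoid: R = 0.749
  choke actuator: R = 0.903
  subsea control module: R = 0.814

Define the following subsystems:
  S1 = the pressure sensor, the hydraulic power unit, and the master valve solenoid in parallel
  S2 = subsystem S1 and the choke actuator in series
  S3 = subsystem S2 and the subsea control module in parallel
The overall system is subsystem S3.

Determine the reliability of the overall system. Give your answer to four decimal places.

0.9807

Parallel (pressure sensor, hydraulic power unit, and master valve solenoid): 1 − (1 − 0.853000)(1 − 0.805000)(1 − 0.749000) = 0.992805
Series ([0.992805] and choke actuator): 0.992805 × 0.903000 = 0.896503
Parallel ([0.896503] and subsea control module): 1 − (1 − 0.896503)(1 − 0.814000) = 0.9807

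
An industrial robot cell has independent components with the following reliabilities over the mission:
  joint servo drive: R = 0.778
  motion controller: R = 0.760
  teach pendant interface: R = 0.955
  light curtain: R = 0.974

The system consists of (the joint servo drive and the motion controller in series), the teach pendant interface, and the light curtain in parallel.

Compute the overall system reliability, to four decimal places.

Series (joint servo drive and motion controller): 0.778000 × 0.760000 = 0.591280
Parallel ([0.591280], teach pendant interface, and light curtain): 1 − (1 − 0.591280)(1 − 0.955000)(1 − 0.974000) = 0.9995

0.9995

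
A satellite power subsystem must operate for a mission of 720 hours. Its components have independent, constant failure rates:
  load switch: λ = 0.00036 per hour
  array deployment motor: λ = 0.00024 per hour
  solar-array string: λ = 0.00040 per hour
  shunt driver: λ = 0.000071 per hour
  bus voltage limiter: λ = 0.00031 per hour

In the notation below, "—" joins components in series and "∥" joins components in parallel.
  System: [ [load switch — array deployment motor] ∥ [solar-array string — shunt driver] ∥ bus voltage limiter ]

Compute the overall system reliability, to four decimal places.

R(load switch) = exp(−0.00036 × 720) = 0.771669
R(array deployment motor) = exp(−0.00024 × 720) = 0.841306
R(solar-array string) = exp(−0.00040 × 720) = 0.749762
R(shunt driver) = exp(−0.000071 × 720) = 0.950165
R(bus voltage limiter) = exp(−0.00031 × 720) = 0.799955
Series (load switch and array deployment motor): 0.771669 × 0.841306 = 0.649210
Series (solar-array string and shunt driver): 0.749762 × 0.950165 = 0.712398
Parallel ([0.649210], [0.712398], and bus voltage limiter): 1 − (1 − 0.649210)(1 − 0.712398)(1 − 0.799955) = 0.9798

0.9798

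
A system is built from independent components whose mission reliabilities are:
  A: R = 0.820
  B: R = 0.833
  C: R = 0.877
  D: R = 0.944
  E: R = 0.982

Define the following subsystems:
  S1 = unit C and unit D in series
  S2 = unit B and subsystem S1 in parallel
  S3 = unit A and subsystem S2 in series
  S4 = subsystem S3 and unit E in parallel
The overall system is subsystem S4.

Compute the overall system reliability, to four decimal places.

0.9963

Series (C and D): 0.877000 × 0.944000 = 0.827888
Parallel (B and [0.827888]): 1 − (1 − 0.833000)(1 − 0.827888) = 0.971257
Series (A and [0.971257]): 0.820000 × 0.971257 = 0.796431
Parallel ([0.796431] and E): 1 − (1 − 0.796431)(1 − 0.982000) = 0.9963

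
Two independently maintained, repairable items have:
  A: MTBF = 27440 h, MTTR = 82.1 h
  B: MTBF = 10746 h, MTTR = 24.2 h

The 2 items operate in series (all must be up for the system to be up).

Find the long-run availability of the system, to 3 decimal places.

A(A) = MTBF/(MTBF+MTTR) = 27440/(27440+82.1) = 0.997017
A(B) = MTBF/(MTBF+MTTR) = 10746/(10746+24.2) = 0.997753
Series availability: 0.997017 × 0.997753 = 0.995

0.995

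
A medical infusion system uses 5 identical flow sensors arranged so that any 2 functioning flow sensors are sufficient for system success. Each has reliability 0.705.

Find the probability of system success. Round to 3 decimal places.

R = Σ_{i=2}^{5} C(5,i) p^i (1−p)^{5−i} with p = 0.705
C(5,2)·0.705^2·0.295^3 = 0.12760
C(5,3)·0.705^3·0.295^2 = 0.30494
C(5,4)·0.705^4·0.295^1 = 0.36437
C(5,5)·0.705^5·0.295^0 = 0.17416
Sum = 0.971

0.971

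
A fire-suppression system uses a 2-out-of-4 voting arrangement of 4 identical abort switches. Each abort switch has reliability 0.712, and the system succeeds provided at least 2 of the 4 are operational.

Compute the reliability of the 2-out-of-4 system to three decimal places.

0.925

R = Σ_{i=2}^{4} C(4,i) p^i (1−p)^{4−i} with p = 0.712
C(4,2)·0.712^2·0.288^2 = 0.25229
C(4,3)·0.712^3·0.288^1 = 0.41581
C(4,4)·0.712^4·0.288^0 = 0.25699
Sum = 0.925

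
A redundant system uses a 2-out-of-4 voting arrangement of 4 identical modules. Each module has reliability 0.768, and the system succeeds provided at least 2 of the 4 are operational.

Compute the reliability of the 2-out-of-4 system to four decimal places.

0.9587

R = Σ_{i=2}^{4} C(4,i) p^i (1−p)^{4−i} with p = 0.768
C(4,2)·0.768^2·0.232^2 = 0.190480
C(4,3)·0.768^3·0.232^1 = 0.420370
C(4,4)·0.768^4·0.232^0 = 0.347892
Sum = 0.9587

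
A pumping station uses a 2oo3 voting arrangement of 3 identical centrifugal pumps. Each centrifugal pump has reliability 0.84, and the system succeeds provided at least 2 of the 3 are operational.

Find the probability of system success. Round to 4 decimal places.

0.9314

R = Σ_{i=2}^{3} C(3,i) p^i (1−p)^{3−i} with p = 0.84
C(3,2)·0.84^2·0.16^1 = 0.338688
C(3,3)·0.84^3·0.16^0 = 0.592704
Sum = 0.9314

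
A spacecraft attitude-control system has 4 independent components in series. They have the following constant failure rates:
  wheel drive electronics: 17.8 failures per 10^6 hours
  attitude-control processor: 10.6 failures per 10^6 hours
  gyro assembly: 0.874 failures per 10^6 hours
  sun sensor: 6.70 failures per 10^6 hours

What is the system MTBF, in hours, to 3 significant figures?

Series of exponential components: λ_sys = Σ λ_i
λ_sys = 0.0000178 + 0.0000106 + 0.000000874 + 0.00000670 = 3.5974e-05 /h
MTBF = 1 / λ_sys = 27800 h

27800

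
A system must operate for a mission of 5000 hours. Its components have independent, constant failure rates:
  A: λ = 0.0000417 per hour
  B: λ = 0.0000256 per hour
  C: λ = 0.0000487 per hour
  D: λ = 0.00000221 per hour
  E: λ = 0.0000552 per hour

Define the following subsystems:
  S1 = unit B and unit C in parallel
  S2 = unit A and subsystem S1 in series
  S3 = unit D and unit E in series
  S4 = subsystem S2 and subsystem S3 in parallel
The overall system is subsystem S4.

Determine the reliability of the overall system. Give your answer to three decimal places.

R(A) = exp(−0.0000417 × 5000) = 0.81180
R(B) = exp(−0.0000256 × 5000) = 0.87985
R(C) = exp(−0.0000487 × 5000) = 0.78388
R(D) = exp(−0.00000221 × 5000) = 0.98901
R(E) = exp(−0.0000552 × 5000) = 0.75881
Parallel (B and C): 1 − (1 − 0.87985)(1 − 0.78388) = 0.97403
Series (A and [0.97403]): 0.81180 × 0.97403 = 0.79072
Series (D and E): 0.98901 × 0.75881 = 0.75047
Parallel ([0.79072] and [0.75047]): 1 − (1 − 0.79072)(1 − 0.75047) = 0.948

0.948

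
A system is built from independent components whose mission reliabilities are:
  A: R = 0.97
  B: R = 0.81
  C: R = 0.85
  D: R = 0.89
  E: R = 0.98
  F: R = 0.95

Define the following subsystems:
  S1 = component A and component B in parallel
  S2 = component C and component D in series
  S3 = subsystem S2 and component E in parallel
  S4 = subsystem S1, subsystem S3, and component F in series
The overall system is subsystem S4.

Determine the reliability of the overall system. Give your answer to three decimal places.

0.940

Parallel (A and B): 1 − (1 − 0.97000)(1 − 0.81000) = 0.99430
Series (C and D): 0.85000 × 0.89000 = 0.75650
Parallel ([0.75650] and E): 1 − (1 − 0.75650)(1 − 0.98000) = 0.99513
Series ([0.99430], [0.99513], and F): 0.99430 × 0.99513 × 0.95000 = 0.940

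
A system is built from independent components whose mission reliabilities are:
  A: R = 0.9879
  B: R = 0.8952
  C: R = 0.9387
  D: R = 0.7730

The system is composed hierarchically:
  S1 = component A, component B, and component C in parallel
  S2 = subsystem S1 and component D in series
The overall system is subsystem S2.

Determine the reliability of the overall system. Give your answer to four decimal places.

0.7729

Parallel (A, B, and C): 1 − (1 − 0.987900)(1 − 0.895200)(1 − 0.938700) = 0.999922
Series ([0.999922] and D): 0.999922 × 0.773000 = 0.7729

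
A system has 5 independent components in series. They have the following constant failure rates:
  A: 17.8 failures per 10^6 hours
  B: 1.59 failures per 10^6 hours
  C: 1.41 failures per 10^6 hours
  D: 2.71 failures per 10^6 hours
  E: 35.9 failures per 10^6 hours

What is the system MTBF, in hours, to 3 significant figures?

Series of exponential components: λ_sys = Σ λ_i
λ_sys = 0.0000178 + 0.00000159 + 0.00000141 + 0.00000271 + 0.0000359 = 5.9410e-05 /h
MTBF = 1 / λ_sys = 16800 h

16800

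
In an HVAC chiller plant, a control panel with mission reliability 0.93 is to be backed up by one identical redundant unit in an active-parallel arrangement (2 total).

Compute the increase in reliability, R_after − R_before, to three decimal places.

R_before = 0.93
R_after = 1 − (1 − 0.93)^2 = 0.995
ΔR = 0.995 − 0.93 = 0.065

0.065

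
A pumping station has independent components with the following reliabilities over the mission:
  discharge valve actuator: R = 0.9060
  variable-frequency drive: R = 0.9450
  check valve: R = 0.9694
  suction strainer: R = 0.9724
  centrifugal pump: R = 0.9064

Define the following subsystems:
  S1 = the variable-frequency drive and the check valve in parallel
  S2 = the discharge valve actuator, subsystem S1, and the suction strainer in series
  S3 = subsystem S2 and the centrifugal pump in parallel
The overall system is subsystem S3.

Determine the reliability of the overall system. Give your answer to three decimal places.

0.989

Parallel (variable-frequency drive and check valve): 1 − (1 − 0.94500)(1 − 0.96940) = 0.99832
Series (discharge valve actuator, [0.99832], and suction strainer): 0.90600 × 0.99832 × 0.97240 = 0.87951
Parallel ([0.87951] and centrifugal pump): 1 − (1 − 0.87951)(1 − 0.90640) = 0.989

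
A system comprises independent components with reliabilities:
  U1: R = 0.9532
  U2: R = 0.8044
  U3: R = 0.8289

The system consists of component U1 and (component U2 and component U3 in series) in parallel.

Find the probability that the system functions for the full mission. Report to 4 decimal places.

0.9844

Series (U2 and U3): 0.804400 × 0.828900 = 0.666767
Parallel (U1 and [0.666767]): 1 − (1 − 0.953200)(1 − 0.666767) = 0.9844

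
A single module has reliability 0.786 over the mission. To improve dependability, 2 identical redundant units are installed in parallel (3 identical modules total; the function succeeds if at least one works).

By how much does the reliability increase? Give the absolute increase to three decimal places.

0.204

R_before = 0.786
R_after = 1 − (1 − 0.786)^3 = 0.990
ΔR = 0.990 − 0.786 = 0.204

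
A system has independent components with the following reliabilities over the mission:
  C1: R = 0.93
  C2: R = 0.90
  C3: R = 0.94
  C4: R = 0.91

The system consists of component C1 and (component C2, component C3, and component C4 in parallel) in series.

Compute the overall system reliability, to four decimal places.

0.9295

Parallel (C2, C3, and C4): 1 − (1 − 0.900000)(1 − 0.940000)(1 − 0.910000) = 0.999460
Series (C1 and [0.999460]): 0.930000 × 0.999460 = 0.9295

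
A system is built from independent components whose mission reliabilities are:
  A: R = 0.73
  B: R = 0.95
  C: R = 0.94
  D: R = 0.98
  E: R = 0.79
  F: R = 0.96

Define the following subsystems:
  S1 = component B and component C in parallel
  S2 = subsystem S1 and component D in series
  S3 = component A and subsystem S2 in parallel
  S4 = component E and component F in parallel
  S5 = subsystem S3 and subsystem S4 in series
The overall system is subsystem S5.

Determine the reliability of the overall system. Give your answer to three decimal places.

0.985

Parallel (B and C): 1 − (1 − 0.95000)(1 − 0.94000) = 0.99700
Series ([0.99700] and D): 0.99700 × 0.98000 = 0.97706
Parallel (A and [0.97706]): 1 − (1 − 0.73000)(1 − 0.97706) = 0.99381
Parallel (E and F): 1 − (1 − 0.79000)(1 − 0.96000) = 0.99160
Series ([0.99381] and [0.99160]): 0.99381 × 0.99160 = 0.985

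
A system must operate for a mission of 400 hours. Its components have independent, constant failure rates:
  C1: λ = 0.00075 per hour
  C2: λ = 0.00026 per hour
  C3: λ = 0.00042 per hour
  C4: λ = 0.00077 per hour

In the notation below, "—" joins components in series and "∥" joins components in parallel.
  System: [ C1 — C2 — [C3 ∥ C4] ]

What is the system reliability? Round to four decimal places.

R(C1) = exp(−0.00075 × 400) = 0.740818
R(C2) = exp(−0.00026 × 400) = 0.901225
R(C3) = exp(−0.00042 × 400) = 0.845354
R(C4) = exp(−0.00077 × 400) = 0.734915
Parallel (C3 and C4): 1 − (1 − 0.845354)(1 − 0.734915) = 0.959006
Series (C1, C2, and [0.959006]): 0.740818 × 0.901225 × 0.959006 = 0.6403

0.6403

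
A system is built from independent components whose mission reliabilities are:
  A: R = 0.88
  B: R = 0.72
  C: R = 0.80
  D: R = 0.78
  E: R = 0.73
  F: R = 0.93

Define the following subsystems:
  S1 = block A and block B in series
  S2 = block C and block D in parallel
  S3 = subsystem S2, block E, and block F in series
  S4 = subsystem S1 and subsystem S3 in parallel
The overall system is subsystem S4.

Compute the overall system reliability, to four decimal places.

0.8714

Series (A and B): 0.880000 × 0.720000 = 0.633600
Parallel (C and D): 1 − (1 − 0.800000)(1 − 0.780000) = 0.956000
Series ([0.956000], E, and F): 0.956000 × 0.730000 × 0.930000 = 0.649028
Parallel ([0.633600] and [0.649028]): 1 − (1 − 0.633600)(1 − 0.649028) = 0.8714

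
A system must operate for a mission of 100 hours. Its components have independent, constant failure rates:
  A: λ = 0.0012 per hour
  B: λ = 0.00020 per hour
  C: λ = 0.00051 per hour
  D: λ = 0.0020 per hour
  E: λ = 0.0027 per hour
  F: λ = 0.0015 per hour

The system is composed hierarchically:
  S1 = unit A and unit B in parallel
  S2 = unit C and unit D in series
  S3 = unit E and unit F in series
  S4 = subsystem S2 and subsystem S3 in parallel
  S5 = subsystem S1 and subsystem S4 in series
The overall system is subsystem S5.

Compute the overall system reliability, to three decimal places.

0.922

R(A) = exp(−0.0012 × 100) = 0.88692
R(B) = exp(−0.00020 × 100) = 0.98020
R(C) = exp(−0.00051 × 100) = 0.95028
R(D) = exp(−0.0020 × 100) = 0.81873
R(E) = exp(−0.0027 × 100) = 0.76338
R(F) = exp(−0.0015 × 100) = 0.86071
Parallel (A and B): 1 − (1 − 0.88692)(1 − 0.98020) = 0.99776
Series (C and D): 0.95028 × 0.81873 = 0.77802
Series (E and F): 0.76338 × 0.86071 = 0.65705
Parallel ([0.77802] and [0.65705]): 1 − (1 − 0.77802)(1 − 0.65705) = 0.92387
Series ([0.99776] and [0.92387]): 0.99776 × 0.92387 = 0.922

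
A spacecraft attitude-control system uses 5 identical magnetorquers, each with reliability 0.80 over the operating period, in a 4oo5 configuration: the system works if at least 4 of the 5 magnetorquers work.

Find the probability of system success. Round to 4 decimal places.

0.7373

R = Σ_{i=4}^{5} C(5,i) p^i (1−p)^{5−i} with p = 0.80
C(5,4)·0.80^4·0.20^1 = 0.409600
C(5,5)·0.80^5·0.20^0 = 0.327680
Sum = 0.7373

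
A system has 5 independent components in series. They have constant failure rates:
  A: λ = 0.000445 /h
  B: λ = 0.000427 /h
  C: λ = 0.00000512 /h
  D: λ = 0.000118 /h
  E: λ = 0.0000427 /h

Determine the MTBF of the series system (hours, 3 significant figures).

964

Series of exponential components: λ_sys = Σ λ_i
λ_sys = 0.000445 + 0.000427 + 0.00000512 + 0.000118 + 0.0000427 = 1.0378e-03 /h
MTBF = 1 / λ_sys = 964 h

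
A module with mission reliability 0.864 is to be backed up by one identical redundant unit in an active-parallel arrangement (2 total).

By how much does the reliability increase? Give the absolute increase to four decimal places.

R_before = 0.864
R_after = 1 − (1 − 0.864)^2 = 0.9815
ΔR = 0.9815 − 0.864 = 0.1175

0.1175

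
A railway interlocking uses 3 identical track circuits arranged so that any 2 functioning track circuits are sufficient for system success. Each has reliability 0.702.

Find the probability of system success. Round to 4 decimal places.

R = Σ_{i=2}^{3} C(3,i) p^i (1−p)^{3−i} with p = 0.702
C(3,2)·0.702^2·0.298^1 = 0.440567
C(3,3)·0.702^3·0.298^0 = 0.345948
Sum = 0.7865

0.7865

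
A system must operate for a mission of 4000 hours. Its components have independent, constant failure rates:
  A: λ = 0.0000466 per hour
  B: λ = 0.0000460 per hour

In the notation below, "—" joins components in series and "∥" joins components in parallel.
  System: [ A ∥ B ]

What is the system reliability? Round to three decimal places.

R(A) = exp(−0.0000466 × 4000) = 0.82994
R(B) = exp(−0.0000460 × 4000) = 0.83194
Parallel (A and B): 1 − (1 − 0.82994)(1 − 0.83194) = 0.971

0.971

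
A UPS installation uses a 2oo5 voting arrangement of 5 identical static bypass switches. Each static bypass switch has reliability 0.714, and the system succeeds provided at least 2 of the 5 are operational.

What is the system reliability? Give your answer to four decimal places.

0.9742

R = Σ_{i=2}^{5} C(5,i) p^i (1−p)^{5−i} with p = 0.714
C(5,2)·0.714^2·0.286^3 = 0.119260
C(5,3)·0.714^3·0.286^2 = 0.297733
C(5,4)·0.714^4·0.286^1 = 0.371646
C(5,5)·0.714^5·0.286^0 = 0.185563
Sum = 0.9742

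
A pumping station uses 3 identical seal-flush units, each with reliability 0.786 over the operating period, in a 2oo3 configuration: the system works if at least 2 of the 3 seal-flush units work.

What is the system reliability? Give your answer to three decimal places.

R = Σ_{i=2}^{3} C(3,i) p^i (1−p)^{3−i} with p = 0.786
C(3,2)·0.786^2·0.214^1 = 0.39663
C(3,3)·0.786^3·0.214^0 = 0.48559
Sum = 0.882

0.882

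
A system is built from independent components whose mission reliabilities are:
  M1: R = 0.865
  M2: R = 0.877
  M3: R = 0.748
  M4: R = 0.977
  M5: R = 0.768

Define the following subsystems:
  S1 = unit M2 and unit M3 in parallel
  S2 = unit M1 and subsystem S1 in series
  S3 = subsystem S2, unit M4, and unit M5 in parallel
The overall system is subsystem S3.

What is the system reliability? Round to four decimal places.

Parallel (M2 and M3): 1 − (1 − 0.877000)(1 − 0.748000) = 0.969004
Series (M1 and [0.969004]): 0.865000 × 0.969004 = 0.838188
Parallel ([0.838188], M4, and M5): 1 − (1 − 0.838188)(1 − 0.977000)(1 − 0.768000) = 0.9991

0.9991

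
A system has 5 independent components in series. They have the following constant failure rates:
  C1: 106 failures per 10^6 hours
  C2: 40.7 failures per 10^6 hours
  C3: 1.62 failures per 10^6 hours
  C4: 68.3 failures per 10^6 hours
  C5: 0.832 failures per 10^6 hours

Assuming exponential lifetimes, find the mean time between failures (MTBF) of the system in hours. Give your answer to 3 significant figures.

Series of exponential components: λ_sys = Σ λ_i
λ_sys = 0.000106 + 0.0000407 + 0.00000162 + 0.0000683 + 0.000000832 = 2.1745e-04 /h
MTBF = 1 / λ_sys = 4600 h

4600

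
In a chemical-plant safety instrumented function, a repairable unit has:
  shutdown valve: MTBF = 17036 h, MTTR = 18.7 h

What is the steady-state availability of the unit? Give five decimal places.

0.99890

A(shutdown valve) = MTBF/(MTBF+MTTR) = 17036/(17036+18.7) = 0.99890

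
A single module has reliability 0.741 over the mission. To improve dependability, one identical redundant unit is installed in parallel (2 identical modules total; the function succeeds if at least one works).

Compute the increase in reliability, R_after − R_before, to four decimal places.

R_before = 0.741
R_after = 1 − (1 − 0.741)^2 = 0.9329
ΔR = 0.9329 − 0.741 = 0.1919

0.1919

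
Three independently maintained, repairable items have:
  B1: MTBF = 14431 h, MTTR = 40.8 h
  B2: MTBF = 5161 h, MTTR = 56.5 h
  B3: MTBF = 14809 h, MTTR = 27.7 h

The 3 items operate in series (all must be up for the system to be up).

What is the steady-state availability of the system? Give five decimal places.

A(B1) = MTBF/(MTBF+MTTR) = 14431/(14431+40.8) = 0.997181
A(B2) = MTBF/(MTBF+MTTR) = 5161/(5161+56.5) = 0.989171
A(B3) = MTBF/(MTBF+MTTR) = 14809/(14809+27.7) = 0.998133
Series availability: 0.997181 × 0.989171 × 0.998133 = 0.98454

0.98454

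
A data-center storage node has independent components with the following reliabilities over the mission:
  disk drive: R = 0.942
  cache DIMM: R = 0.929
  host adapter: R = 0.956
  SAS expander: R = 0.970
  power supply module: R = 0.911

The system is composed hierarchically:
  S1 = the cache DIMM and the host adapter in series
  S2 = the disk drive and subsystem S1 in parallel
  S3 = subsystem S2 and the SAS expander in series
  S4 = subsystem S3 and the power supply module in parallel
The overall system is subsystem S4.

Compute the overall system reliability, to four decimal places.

Series (cache DIMM and host adapter): 0.929000 × 0.956000 = 0.888124
Parallel (disk drive and [0.888124]): 1 − (1 − 0.942000)(1 − 0.888124) = 0.993511
Series ([0.993511] and SAS expander): 0.993511 × 0.970000 = 0.963706
Parallel ([0.963706] and power supply module): 1 − (1 − 0.963706)(1 − 0.911000) = 0.9968

0.9968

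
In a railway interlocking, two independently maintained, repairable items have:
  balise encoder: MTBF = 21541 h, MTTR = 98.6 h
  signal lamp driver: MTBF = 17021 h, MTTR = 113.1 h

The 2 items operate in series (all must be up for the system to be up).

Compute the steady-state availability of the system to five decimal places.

0.98887

A(balise encoder) = MTBF/(MTBF+MTTR) = 21541/(21541+98.6) = 0.995444
A(signal lamp driver) = MTBF/(MTBF+MTTR) = 17021/(17021+113.1) = 0.993399
Series availability: 0.995444 × 0.993399 = 0.98887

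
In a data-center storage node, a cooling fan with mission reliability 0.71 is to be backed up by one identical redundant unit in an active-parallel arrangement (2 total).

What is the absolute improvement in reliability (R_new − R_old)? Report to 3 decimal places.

0.206

R_before = 0.71
R_after = 1 − (1 − 0.71)^2 = 0.916
ΔR = 0.916 − 0.71 = 0.206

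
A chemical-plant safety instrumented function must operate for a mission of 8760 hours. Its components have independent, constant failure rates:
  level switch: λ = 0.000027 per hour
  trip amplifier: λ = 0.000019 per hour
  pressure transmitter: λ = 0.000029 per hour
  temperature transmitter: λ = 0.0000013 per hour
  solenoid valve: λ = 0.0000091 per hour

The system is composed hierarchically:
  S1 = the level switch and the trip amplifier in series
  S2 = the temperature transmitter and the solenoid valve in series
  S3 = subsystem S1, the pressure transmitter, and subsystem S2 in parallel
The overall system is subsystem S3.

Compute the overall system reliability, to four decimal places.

R(level switch) = exp(−0.000027 × 8760) = 0.789370
R(trip amplifier) = exp(−0.000019 × 8760) = 0.846674
R(pressure transmitter) = exp(−0.000029 × 8760) = 0.775661
R(temperature transmitter) = exp(−0.0000013 × 8760) = 0.988677
R(solenoid valve) = exp(−0.0000091 × 8760) = 0.923379
Series (level switch and trip amplifier): 0.789370 × 0.846674 = 0.668339
Series (temperature transmitter and solenoid valve): 0.988677 × 0.923379 = 0.912924
Parallel ([0.668339], pressure transmitter, and [0.912924]): 1 − (1 − 0.668339)(1 − 0.775661)(1 − 0.912924) = 0.9935

0.9935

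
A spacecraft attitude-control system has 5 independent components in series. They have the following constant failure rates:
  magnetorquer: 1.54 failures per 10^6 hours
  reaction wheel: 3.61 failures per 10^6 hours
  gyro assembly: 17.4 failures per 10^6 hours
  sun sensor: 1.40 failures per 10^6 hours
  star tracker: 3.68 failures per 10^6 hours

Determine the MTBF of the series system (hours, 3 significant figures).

36200

Series of exponential components: λ_sys = Σ λ_i
λ_sys = 0.00000154 + 0.00000361 + 0.0000174 + 0.00000140 + 0.00000368 = 2.7630e-05 /h
MTBF = 1 / λ_sys = 36200 h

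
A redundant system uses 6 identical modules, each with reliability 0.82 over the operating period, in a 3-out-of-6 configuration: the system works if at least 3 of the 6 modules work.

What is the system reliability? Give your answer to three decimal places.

0.988

R = Σ_{i=3}^{6} C(6,i) p^i (1−p)^{6−i} with p = 0.82
C(6,3)·0.82^3·0.18^3 = 0.06431
C(6,4)·0.82^4·0.18^2 = 0.21973
C(6,5)·0.82^5·0.18^1 = 0.40040
C(6,6)·0.82^6·0.18^0 = 0.30401
Sum = 0.988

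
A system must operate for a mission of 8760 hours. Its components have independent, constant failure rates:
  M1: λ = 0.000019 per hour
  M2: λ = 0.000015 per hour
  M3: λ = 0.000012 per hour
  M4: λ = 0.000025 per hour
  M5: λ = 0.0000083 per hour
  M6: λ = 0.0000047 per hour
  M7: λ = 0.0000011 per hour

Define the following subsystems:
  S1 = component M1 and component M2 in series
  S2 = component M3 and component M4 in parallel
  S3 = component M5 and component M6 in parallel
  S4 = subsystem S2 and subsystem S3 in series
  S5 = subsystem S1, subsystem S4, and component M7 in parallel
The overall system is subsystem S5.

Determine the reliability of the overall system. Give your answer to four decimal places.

R(M1) = exp(−0.000019 × 8760) = 0.846674
R(M2) = exp(−0.000015 × 8760) = 0.876867
R(M3) = exp(−0.000012 × 8760) = 0.900216
R(M4) = exp(−0.000025 × 8760) = 0.803322
R(M5) = exp(−0.0000083 × 8760) = 0.929872
R(M6) = exp(−0.0000047 × 8760) = 0.959664
R(M7) = exp(−0.0000011 × 8760) = 0.990410
Series (M1 and M2): 0.846674 × 0.876867 = 0.742420
Parallel (M3 and M4): 1 − (1 − 0.900216)(1 − 0.803322) = 0.980375
Parallel (M5 and M6): 1 − (1 − 0.929872)(1 − 0.959664) = 0.997171
Series ([0.980375] and [0.997171]): 0.980375 × 0.997171 = 0.977602
Parallel ([0.742420], [0.977602], and M7): 1 − (1 − 0.742420)(1 − 0.977602)(1 − 0.990410) = 0.9999

0.9999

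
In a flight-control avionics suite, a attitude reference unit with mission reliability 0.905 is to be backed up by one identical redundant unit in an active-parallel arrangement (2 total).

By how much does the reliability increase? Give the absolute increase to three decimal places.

0.086

R_before = 0.905
R_after = 1 − (1 − 0.905)^2 = 0.991
ΔR = 0.991 − 0.905 = 0.086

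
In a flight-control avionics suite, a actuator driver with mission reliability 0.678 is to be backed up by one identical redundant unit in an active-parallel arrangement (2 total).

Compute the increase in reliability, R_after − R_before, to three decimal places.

R_before = 0.678
R_after = 1 − (1 − 0.678)^2 = 0.896
ΔR = 0.896 − 0.678 = 0.218

0.218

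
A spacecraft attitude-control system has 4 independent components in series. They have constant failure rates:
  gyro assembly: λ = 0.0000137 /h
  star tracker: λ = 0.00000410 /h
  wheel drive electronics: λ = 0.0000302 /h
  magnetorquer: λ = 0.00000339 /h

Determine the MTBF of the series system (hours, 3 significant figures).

19500

Series of exponential components: λ_sys = Σ λ_i
λ_sys = 0.0000137 + 0.00000410 + 0.0000302 + 0.00000339 = 5.1390e-05 /h
MTBF = 1 / λ_sys = 19500 h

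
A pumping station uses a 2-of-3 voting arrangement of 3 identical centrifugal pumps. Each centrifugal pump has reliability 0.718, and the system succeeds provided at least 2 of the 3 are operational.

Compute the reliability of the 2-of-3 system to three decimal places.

0.806

R = Σ_{i=2}^{3} C(3,i) p^i (1−p)^{3−i} with p = 0.718
C(3,2)·0.718^2·0.282^1 = 0.43613
C(3,3)·0.718^3·0.282^0 = 0.37015
Sum = 0.806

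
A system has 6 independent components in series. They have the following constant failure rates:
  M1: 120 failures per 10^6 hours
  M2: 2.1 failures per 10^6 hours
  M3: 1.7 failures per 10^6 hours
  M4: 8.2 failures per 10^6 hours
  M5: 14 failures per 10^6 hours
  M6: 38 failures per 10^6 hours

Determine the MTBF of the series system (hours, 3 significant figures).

5430

Series of exponential components: λ_sys = Σ λ_i
λ_sys = 0.00012 + 0.0000021 + 0.0000017 + 0.0000082 + 0.000014 + 0.000038 = 1.8400e-04 /h
MTBF = 1 / λ_sys = 5430 h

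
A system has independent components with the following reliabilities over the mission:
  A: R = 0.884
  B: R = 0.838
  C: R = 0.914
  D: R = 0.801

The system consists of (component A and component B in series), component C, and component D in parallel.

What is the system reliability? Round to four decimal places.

Series (A and B): 0.884000 × 0.838000 = 0.740792
Parallel ([0.740792], C, and D): 1 − (1 − 0.740792)(1 − 0.914000)(1 − 0.801000) = 0.9956

0.9956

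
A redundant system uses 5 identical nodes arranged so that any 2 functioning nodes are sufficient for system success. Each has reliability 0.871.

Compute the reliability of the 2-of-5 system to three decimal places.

0.999

R = Σ_{i=2}^{5} C(5,i) p^i (1−p)^{5−i} with p = 0.871
C(5,2)·0.871^2·0.129^3 = 0.01629
C(5,3)·0.871^3·0.129^2 = 0.10996
C(5,4)·0.871^4·0.129^1 = 0.37122
C(5,5)·0.871^5·0.129^0 = 0.50129
Sum = 0.999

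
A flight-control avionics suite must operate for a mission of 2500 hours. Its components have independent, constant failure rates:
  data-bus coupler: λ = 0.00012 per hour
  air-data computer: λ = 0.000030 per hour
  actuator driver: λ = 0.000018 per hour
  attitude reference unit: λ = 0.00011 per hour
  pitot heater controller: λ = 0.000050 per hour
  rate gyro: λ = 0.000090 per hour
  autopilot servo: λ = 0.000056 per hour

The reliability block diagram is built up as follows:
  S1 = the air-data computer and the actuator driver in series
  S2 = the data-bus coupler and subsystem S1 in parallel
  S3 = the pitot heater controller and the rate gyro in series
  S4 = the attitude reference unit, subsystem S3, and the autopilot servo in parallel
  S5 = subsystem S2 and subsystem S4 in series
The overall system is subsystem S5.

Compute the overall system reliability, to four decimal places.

R(data-bus coupler) = exp(−0.00012 × 2500) = 0.740818
R(air-data computer) = exp(−0.000030 × 2500) = 0.927743
R(actuator driver) = exp(−0.000018 × 2500) = 0.955997
R(attitude reference unit) = exp(−0.00011 × 2500) = 0.759572
R(pitot heater controller) = exp(−0.000050 × 2500) = 0.882497
R(rate gyro) = exp(−0.000090 × 2500) = 0.798516
R(autopilot servo) = exp(−0.000056 × 2500) = 0.869358
Series (air-data computer and actuator driver): 0.927743 × 0.955997 = 0.886920
Parallel (data-bus coupler and [0.886920]): 1 − (1 − 0.740818)(1 − 0.886920) = 0.970692
Series (pitot heater controller and rate gyro): 0.882497 × 0.798516 = 0.704688
Parallel (attitude reference unit, [0.704688], and autopilot servo): 1 − (1 − 0.759572)(1 − 0.704688)(1 − 0.869358) = 0.990724
Series ([0.970692] and [0.990724]): 0.970692 × 0.990724 = 0.9617

0.9617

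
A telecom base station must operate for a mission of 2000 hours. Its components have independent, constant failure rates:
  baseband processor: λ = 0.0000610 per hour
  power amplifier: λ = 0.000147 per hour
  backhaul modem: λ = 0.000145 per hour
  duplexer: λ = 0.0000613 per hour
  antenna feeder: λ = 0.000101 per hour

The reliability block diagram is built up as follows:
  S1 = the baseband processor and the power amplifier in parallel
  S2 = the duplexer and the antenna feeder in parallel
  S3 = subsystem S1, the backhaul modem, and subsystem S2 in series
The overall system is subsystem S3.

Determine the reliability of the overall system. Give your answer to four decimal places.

0.7110

R(baseband processor) = exp(−0.0000610 × 2000) = 0.885148
R(power amplifier) = exp(−0.000147 × 2000) = 0.745276
R(backhaul modem) = exp(−0.000145 × 2000) = 0.748264
R(duplexer) = exp(−0.0000613 × 2000) = 0.884617
R(antenna feeder) = exp(−0.000101 × 2000) = 0.817095
Parallel (baseband processor and power amplifier): 1 − (1 − 0.885148)(1 − 0.745276) = 0.970744
Parallel (duplexer and antenna feeder): 1 − (1 − 0.884617)(1 − 0.817095) = 0.978896
Series ([0.970744], backhaul modem, and [0.978896]): 0.970744 × 0.748264 × 0.978896 = 0.7110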